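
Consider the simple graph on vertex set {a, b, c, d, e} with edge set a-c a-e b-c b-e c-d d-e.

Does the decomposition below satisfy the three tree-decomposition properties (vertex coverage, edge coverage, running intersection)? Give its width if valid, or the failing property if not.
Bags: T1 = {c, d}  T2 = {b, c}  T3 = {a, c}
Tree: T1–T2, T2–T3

No — vertex e appears in no bag.

A tree decomposition must satisfy three properties: every vertex lies in some bag; for every edge, both endpoints lie together in some bag; and for every vertex, the bags containing it form a connected subtree. Here vertex e appears in no bag, so the decomposition is invalid.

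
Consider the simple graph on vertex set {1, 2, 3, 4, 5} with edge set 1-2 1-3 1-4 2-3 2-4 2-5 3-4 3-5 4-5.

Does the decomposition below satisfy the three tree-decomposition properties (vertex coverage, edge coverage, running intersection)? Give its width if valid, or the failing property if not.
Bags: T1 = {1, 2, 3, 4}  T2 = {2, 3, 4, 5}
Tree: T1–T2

Every vertex of G appears in some bag (union = {1, 2, 3, 4, 5}); every edge is covered by a bag; and for each vertex v the set of bags containing v is connected in the bag tree. The decomposition is therefore valid. The largest bag has 4 vertices, so the width is 3.

Yes; width 3.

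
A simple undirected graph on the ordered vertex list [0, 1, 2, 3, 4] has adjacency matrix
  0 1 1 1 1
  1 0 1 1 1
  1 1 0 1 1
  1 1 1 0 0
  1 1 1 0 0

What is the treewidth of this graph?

3

A width-3 tree decomposition is:
Bags: B1 = {0, 1, 2, 4}  B2 = {0, 1, 2, 3}
Tree: B1–B2
Every bag has size at most 4, so the width is 4 − 1 = 3 and tw(G) ≤ 3. Conversely, {0, 1, 2, 3} is a clique of size 4, and the vertices of any clique must share a bag in every tree decomposition; so some bag has ≥ 4 vertices and tw(G) ≥ 3. Combining the bounds, tw(G) = 3.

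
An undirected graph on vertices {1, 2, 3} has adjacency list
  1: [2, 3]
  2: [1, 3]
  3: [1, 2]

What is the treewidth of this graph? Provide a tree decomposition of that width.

Treewidth 2.
One such decomposition:
Bags: B1 = {1, 2, 3}
Tree: (single bag)

With just one bag of size 3, the width is 3 − 1 = 2, so tw(G) ≤ 2. On the other hand G contains the 3-clique {1, 2, 3}. A clique must lie in a single bag of any decomposition, so no decomposition can have width below 2. Combining the bounds, tw(G) = 2.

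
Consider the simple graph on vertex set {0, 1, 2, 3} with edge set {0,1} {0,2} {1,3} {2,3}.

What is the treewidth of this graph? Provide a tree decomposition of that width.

Treewidth 2.
One optimal decomposition is:
Bags: B1 = {1, 2, 3}  B2 = {0, 1, 2}
Tree: B1–B2

Every bag has size at most 3, so the width is 3 − 1 = 2 and tw(G) ≤ 2. The edges 2–3–1–0–2 form a cycle, so G is not a tree and its treewidth is at least 2. The upper and lower bounds meet at 2, so that is the treewidth.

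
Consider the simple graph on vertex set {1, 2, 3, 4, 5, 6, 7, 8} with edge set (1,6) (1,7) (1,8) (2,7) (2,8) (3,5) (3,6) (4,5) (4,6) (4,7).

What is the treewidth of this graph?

2

A width-2 tree decomposition is:
Bags: B1 = {3, 5, 6}  B2 = {4, 5, 6}  B3 = {1, 4, 6}  B4 = {1, 4, 7}  B5 = {1, 7, 8}  B6 = {2, 7, 8}
Tree: B1–B2, B2–B3, B3–B4, B4–B5, B5–B6
Every bag has size at most 3, so the width is 3 − 1 = 2 and tw(G) ≤ 2. The edges 3–5–4–6–3 form a cycle, so G is not a tree and its treewidth is at least 2. Therefore the treewidth is 2.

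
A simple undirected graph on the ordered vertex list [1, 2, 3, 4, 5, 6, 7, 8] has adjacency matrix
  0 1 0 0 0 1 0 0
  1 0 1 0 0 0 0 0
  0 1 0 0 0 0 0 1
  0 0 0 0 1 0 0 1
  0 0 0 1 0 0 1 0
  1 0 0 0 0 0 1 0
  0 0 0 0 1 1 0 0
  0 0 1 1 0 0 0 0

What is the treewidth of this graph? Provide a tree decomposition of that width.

The largest bag has 3 vertices, giving width 2; this decomposition certifies tw(G) ≤ 2. For the lower bound, G contains the cycle 7–5–4–8–3–2–1–6–7, so G is not a forest; only forests have treewidth ≤ 1, hence tw(G) ≥ 2. Therefore the treewidth is 2.

Treewidth 2.
One optimal decomposition is:
Bags: B1 = {4, 5, 7}  B2 = {4, 7, 8}  B3 = {3, 7, 8}  B4 = {2, 3, 7}  B5 = {1, 2, 7}  B6 = {1, 6, 7}
Tree: B1–B2, B2–B3, B3–B4, B4–B5, B5–B6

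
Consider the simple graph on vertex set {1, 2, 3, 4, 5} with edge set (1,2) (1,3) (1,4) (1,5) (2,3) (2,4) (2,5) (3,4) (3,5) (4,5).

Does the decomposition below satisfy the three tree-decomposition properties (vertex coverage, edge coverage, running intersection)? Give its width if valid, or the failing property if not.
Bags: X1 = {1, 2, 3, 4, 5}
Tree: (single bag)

Vertex coverage: the bags together contain {1, 2, 3, 4, 5}, the full vertex set. Edge coverage: each edge of G has both endpoints in at least one bag. Running intersection: for every vertex, the bags containing it form a connected subtree. All three properties hold, so this is a valid tree decomposition of width max|bag| − 1 = 4, and hence tw(G) ≤ 4.

Yes; width 4.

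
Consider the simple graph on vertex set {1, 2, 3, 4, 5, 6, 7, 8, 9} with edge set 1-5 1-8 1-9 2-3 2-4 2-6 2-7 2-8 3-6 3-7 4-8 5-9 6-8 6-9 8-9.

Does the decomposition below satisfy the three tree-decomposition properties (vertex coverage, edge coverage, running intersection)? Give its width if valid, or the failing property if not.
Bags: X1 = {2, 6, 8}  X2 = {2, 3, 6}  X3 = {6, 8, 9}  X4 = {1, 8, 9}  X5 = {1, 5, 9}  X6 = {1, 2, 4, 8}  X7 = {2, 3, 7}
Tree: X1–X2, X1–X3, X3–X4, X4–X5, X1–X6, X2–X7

No — bags containing vertex 1 are not connected in the tree.

A tree decomposition must satisfy three properties: every vertex lies in some bag; for every edge, both endpoints lie together in some bag; and for every vertex, the bags containing it form a connected subtree. Here bags containing vertex 1 are not connected in the tree, so the decomposition is invalid.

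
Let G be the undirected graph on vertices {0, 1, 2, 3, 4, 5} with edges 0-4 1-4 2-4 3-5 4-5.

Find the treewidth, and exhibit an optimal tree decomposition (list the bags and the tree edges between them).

The largest bag has 2 vertices, giving width 1; this decomposition certifies tw(G) ≤ 1. Any graph with an edge has treewidth ≥ 1, and G has the edge 4–5. The upper and lower bounds meet at 1, so that is the treewidth.

Treewidth 1.
One such decomposition:
Bags: B1 = {4, 5}  B2 = {1, 4}  B3 = {0, 4}  B4 = {2, 4}  B5 = {3, 5}
Tree: B1–B2, B2–B3, B2–B4, B1–B5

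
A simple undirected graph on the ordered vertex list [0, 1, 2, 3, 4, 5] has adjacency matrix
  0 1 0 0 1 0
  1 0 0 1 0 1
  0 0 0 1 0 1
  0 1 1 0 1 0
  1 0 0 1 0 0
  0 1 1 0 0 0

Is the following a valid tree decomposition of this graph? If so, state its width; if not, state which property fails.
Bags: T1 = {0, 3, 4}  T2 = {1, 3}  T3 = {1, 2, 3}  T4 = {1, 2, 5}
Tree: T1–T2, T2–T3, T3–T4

No — edge (0,1) lies in no bag.

A tree decomposition must satisfy three properties: every vertex lies in some bag; for every edge, both endpoints lie together in some bag; and for every vertex, the bags containing it form a connected subtree. Here edge (0,1) lies in no bag, so the decomposition is invalid.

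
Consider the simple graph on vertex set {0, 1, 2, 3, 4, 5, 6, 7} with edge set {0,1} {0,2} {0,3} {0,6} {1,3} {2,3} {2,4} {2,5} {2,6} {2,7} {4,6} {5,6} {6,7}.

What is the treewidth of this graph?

2

A width-2 tree decomposition is:
Bags: B1 = {2, 5, 6}  B2 = {2, 4, 6}  B3 = {2, 6, 7}  B4 = {0, 2, 6}  B5 = {0, 2, 3}  B6 = {0, 1, 3}
Tree: B1–B2, B1–B3, B2–B4, B4–B5, B5–B6
The largest bag has 3 vertices, giving width 2; this decomposition certifies tw(G) ≤ 2. On the other hand G contains the 3-clique {0, 1, 3}. A clique must lie in a single bag of any decomposition, so no decomposition can have width below 2. Therefore the treewidth is 2.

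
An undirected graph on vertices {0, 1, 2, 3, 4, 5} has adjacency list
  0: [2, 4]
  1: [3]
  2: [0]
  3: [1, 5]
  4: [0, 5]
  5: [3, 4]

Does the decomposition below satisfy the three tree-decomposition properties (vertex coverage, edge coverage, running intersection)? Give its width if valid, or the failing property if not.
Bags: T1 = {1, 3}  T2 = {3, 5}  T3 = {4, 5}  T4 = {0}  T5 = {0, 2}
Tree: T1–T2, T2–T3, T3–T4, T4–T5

A tree decomposition must satisfy three properties: every vertex lies in some bag; for every edge, both endpoints lie together in some bag; and for every vertex, the bags containing it form a connected subtree. Here edge (4,0) lies in no bag, so the decomposition is invalid.

No — edge (4,0) lies in no bag.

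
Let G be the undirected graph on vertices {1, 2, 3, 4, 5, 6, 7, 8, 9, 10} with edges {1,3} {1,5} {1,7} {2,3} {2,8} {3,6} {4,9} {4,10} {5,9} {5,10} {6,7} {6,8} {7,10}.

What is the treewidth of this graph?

A width-2 tree decomposition is:
Bags: B1 = {2, 6, 8}  B2 = {2, 3, 6}  B3 = {3, 6, 7}  B4 = {1, 3, 7}  B5 = {1, 7, 10}  B6 = {1, 5, 10}  B7 = {4, 5, 10}  B8 = {4, 5, 9}
Tree: B1–B2, B2–B3, B3–B4, B4–B5, B5–B6, B6–B7, B7–B8
Each bag holds 3 vertices, so the decomposition has width 2, which upper-bounds the treewidth. Since 8–2–3–6–8 is a cycle in G, G is not acyclic. Forests are exactly the graphs of treewidth ≤ 1, so tw(G) ≥ 2. Combining the bounds, tw(G) = 2.

2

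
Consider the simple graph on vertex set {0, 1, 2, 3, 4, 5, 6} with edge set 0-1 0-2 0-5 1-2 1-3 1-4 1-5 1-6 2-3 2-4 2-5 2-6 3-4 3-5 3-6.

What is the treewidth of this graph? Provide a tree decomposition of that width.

Treewidth 3.
One such decomposition:
Bags: B1 = {1, 2, 3, 5}  B2 = {1, 2, 3, 4}  B3 = {1, 2, 3, 6}  B4 = {0, 1, 2, 5}
Tree: B1–B2, B2–B3, B1–B4

Every bag has size at most 4, so the width is 4 − 1 = 3 and tw(G) ≤ 3. On the other hand G contains the 4-clique {0, 1, 2, 5}. A clique must lie in a single bag of any decomposition, so no decomposition can have width below 3. Combining the bounds, tw(G) = 3.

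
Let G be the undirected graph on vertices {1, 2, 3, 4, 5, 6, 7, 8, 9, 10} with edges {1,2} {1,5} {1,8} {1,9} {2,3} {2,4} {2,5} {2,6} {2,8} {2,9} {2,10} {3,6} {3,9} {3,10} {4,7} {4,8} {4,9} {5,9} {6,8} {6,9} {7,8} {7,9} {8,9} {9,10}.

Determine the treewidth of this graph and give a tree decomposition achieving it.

Treewidth 3.
One such decomposition:
Bags: B1 = {2, 6, 8, 9}  B2 = {2, 4, 8, 9}  B3 = {2, 3, 6, 9}  B4 = {1, 2, 8, 9}  B5 = {4, 7, 8, 9}  B6 = {2, 3, 9, 10}  B7 = {1, 2, 5, 9}
Tree: B1–B2, B1–B3, B2–B4, B2–B5, B3–B6, B4–B7

Each bag holds 4 vertices, so the decomposition has width 3, which upper-bounds the treewidth. Conversely, {1, 2, 8, 9} is a clique of size 4, and the vertices of any clique must share a bag in every tree decomposition; so some bag has ≥ 4 vertices and tw(G) ≥ 3. Combining the bounds, tw(G) = 3.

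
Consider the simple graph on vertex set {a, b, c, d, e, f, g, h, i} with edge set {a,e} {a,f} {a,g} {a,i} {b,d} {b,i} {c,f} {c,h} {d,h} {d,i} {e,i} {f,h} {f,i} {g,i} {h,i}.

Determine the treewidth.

2

A width-2 tree decomposition is:
Bags: B1 = {a, f, i}  B2 = {f, h, i}  B3 = {d, h, i}  B4 = {b, d, i}  B5 = {a, e, i}  B6 = {a, g, i}  B7 = {c, f, h}
Tree: B1–B2, B2–B3, B3–B4, B1–B5, B1–B6, B2–B7
Each bag holds 3 vertices, so the decomposition has width 2, which upper-bounds the treewidth. For the lower bound, the 3 vertices {c, f, h} are pairwise adjacent, and any tree decomposition puts a clique entirely inside one bag — forcing width ≥ 2. Therefore the treewidth is 2.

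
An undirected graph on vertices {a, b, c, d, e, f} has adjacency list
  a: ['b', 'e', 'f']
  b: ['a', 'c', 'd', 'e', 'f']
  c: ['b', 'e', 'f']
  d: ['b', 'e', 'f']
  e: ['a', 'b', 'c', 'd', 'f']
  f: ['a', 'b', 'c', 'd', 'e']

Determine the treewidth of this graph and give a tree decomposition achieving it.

The largest bag has 4 vertices, giving width 3; this decomposition certifies tw(G) ≤ 3. On the other hand G contains the 4-clique {b, d, e, f}. A clique must lie in a single bag of any decomposition, so no decomposition can have width below 3. The upper and lower bounds meet at 3, so that is the treewidth.

Treewidth 3.
One such decomposition:
Bags: B1 = {b, c, e, f}  B2 = {a, b, e, f}  B3 = {b, d, e, f}
Tree: B1–B2, B1–B3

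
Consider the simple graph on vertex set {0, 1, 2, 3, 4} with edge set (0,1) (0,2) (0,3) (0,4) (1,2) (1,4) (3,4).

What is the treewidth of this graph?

A width-2 tree decomposition is:
Bags: B1 = {0, 1, 4}  B2 = {0, 3, 4}  B3 = {0, 1, 2}
Tree: B1–B2, B1–B3
The largest bag has 3 vertices, giving width 2; this decomposition certifies tw(G) ≤ 2. For the lower bound, the 3 vertices {0, 1, 2} are pairwise adjacent, and any tree decomposition puts a clique entirely inside one bag — forcing width ≥ 2. Therefore the treewidth is 2.

2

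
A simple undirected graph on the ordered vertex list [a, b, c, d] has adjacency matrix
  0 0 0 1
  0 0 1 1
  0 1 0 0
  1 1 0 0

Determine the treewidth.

A width-1 tree decomposition is:
Bags: B1 = {a, d}  B2 = {b, d}  B3 = {b, c}
Tree: B1–B2, B2–B3
The largest bag has 2 vertices, giving width 1; this decomposition certifies tw(G) ≤ 1. G has an edge, so its treewidth is at least 1. The upper and lower bounds meet at 1, so that is the treewidth.

1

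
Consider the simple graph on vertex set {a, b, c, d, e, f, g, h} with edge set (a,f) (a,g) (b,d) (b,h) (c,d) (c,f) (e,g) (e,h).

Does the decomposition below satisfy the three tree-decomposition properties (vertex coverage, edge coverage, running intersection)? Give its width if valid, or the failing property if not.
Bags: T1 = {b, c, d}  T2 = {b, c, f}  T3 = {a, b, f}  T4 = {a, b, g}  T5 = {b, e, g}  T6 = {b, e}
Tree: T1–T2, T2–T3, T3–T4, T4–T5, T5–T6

No — vertex h appears in no bag.

A tree decomposition must satisfy three properties: every vertex lies in some bag; for every edge, both endpoints lie together in some bag; and for every vertex, the bags containing it form a connected subtree. Here vertex h appears in no bag, so the decomposition is invalid.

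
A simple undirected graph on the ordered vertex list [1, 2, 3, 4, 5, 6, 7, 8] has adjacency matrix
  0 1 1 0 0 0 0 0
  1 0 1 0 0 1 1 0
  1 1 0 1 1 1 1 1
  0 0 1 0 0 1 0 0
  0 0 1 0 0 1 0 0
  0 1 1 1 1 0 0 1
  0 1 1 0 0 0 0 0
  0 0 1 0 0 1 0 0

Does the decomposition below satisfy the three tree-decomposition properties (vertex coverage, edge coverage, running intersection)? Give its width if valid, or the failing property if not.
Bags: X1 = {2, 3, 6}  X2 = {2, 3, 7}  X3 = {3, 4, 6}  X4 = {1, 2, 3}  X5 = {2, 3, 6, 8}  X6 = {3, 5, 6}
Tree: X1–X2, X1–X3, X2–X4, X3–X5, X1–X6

No — bags containing vertex 2 are not connected in the tree.

A tree decomposition must satisfy three properties: every vertex lies in some bag; for every edge, both endpoints lie together in some bag; and for every vertex, the bags containing it form a connected subtree. Here bags containing vertex 2 are not connected in the tree, so the decomposition is invalid.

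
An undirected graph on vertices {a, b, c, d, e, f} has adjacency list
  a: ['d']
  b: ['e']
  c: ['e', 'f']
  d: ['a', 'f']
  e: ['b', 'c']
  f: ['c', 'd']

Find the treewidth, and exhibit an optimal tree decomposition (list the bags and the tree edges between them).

Treewidth 1.
Bags: B1 = {a, d}  B2 = {d, f}  B3 = {c, f}  B4 = {c, e}  B5 = {b, e}
Tree: B1–B2, B2–B3, B3–B4, B4–B5

The largest bag has 2 vertices, giving width 1; this decomposition certifies tw(G) ≤ 1. Since G has at least one edge (e.g. a–d), it is not an edgeless graph, so tw(G) ≥ 1. The upper and lower bounds meet at 1, so that is the treewidth.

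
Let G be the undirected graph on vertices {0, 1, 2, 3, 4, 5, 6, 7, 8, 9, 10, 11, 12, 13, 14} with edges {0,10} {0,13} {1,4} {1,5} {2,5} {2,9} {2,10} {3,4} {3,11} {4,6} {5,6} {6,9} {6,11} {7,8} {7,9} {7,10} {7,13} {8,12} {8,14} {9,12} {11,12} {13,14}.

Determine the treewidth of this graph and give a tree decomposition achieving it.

Treewidth 3.
One such decomposition:
Bags: B1 = {1, 3, 4, 11}  B2 = {1, 4, 6, 11}  B3 = {1, 5, 6, 11}  B4 = {5, 6, 11, 12}  B5 = {5, 6, 9, 12}  B6 = {2, 5, 9, 12}  B7 = {2, 8, 9, 12}  B8 = {2, 7, 8, 9}  B9 = {2, 7, 8, 10}  B10 = {7, 8, 10, 14}  B11 = {7, 10, 13, 14}  B12 = {0, 10, 13, 14}
Tree: B1–B2, B2–B3, B3–B4, B4–B5, B5–B6, B6–B7, B7–B8, B8–B9, B9–B10, B10–B11, B11–B12

The largest bag has 4 vertices, giving width 3; this decomposition certifies tw(G) ≤ 3. For the lower bound: the 4 vertex sets {1,3,4}, {11}, {6}, {2,5,9,12} are disjoint, each induces a connected subgraph, and every pair is joined by at least one edge of G. Contracting each set to a single vertex therefore yields K_{4} as a minor, and since treewidth is minor-monotone, tw(G) ≥ tw(K_{4}) = 3. Therefore the treewidth is 3.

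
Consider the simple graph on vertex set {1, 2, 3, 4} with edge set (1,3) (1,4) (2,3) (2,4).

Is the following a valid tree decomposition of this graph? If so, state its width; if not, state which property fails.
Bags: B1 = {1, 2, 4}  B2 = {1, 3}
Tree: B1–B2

No — edge (2,3) lies in no bag.

A tree decomposition must satisfy three properties: every vertex lies in some bag; for every edge, both endpoints lie together in some bag; and for every vertex, the bags containing it form a connected subtree. Here edge (2,3) lies in no bag, so the decomposition is invalid.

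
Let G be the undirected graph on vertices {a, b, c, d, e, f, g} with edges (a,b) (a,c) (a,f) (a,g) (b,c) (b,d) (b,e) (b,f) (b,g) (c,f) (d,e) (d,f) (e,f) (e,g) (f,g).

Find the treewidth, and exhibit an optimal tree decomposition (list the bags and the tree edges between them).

Treewidth 3.
One optimal decomposition is:
Bags: B1 = {a, b, f, g}  B2 = {b, e, f, g}  B3 = {a, b, c, f}  B4 = {b, d, e, f}
Tree: B1–B2, B1–B3, B2–B4

The largest bag has 4 vertices, giving width 3; this decomposition certifies tw(G) ≤ 3. Conversely, {b, d, e, f} is a clique of size 4, and the vertices of any clique must share a bag in every tree decomposition; so some bag has ≥ 4 vertices and tw(G) ≥ 3. Combining the bounds, tw(G) = 3.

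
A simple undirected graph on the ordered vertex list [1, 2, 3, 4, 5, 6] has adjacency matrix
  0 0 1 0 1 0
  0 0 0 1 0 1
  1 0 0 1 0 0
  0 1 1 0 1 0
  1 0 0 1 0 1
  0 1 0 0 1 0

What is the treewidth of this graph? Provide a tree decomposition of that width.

Each bag holds 3 vertices, so the decomposition has width 2, which upper-bounds the treewidth. The edges 1–3–4–5–1 form a cycle, so G is not a tree and its treewidth is at least 2. Therefore the treewidth is 2.

Treewidth 2.
Bags: B1 = {1, 3, 5}  B2 = {3, 4, 5}  B3 = {4, 5, 6}  B4 = {2, 4, 6}
Tree: B1–B2, B2–B3, B3–B4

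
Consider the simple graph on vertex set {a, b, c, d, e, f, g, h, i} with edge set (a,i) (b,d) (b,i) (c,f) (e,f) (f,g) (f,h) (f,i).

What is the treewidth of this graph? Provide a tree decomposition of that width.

Treewidth 1.
Bags: B1 = {f, i}  B2 = {a, i}  B3 = {f, g}  B4 = {c, f}  B5 = {b, i}  B6 = {b, d}  B7 = {e, f}  B8 = {f, h}
Tree: B1–B2, B1–B3, B3–B4, B2–B5, B5–B6, B1–B7, B4–B8

Each bag holds 2 vertices, so the decomposition has width 1, which upper-bounds the treewidth. Any graph with an edge has treewidth ≥ 1, and G has the edge i–f. Combining the bounds, tw(G) = 1.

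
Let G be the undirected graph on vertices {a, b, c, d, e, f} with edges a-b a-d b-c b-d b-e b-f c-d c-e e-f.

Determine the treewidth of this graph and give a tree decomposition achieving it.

Each bag holds 3 vertices, so the decomposition has width 2, which upper-bounds the treewidth. For the lower bound, the 3 vertices {b, c, d} are pairwise adjacent, and any tree decomposition puts a clique entirely inside one bag — forcing width ≥ 2. Hence tw(G) = 2 exactly.

Treewidth 2.
One optimal decomposition is:
Bags: B1 = {b, c, d}  B2 = {b, c, e}  B3 = {b, e, f}  B4 = {a, b, d}
Tree: B1–B2, B2–B3, B1–B4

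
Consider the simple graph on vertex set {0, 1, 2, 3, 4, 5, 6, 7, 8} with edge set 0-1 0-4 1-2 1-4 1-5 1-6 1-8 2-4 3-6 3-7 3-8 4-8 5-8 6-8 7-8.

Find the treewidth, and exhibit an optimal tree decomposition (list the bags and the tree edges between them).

Treewidth 2.
Bags: B1 = {1, 4, 8}  B2 = {1, 2, 4}  B3 = {1, 5, 8}  B4 = {1, 6, 8}  B5 = {0, 1, 4}  B6 = {3, 6, 8}  B7 = {3, 7, 8}
Tree: B1–B2, B1–B3, B3–B4, B1–B5, B4–B6, B6–B7

The largest bag has 3 vertices, giving width 2; this decomposition certifies tw(G) ≤ 2. Conversely, {1, 4, 8} is a clique of size 3, and the vertices of any clique must share a bag in every tree decomposition; so some bag has ≥ 3 vertices and tw(G) ≥ 2. The upper and lower bounds meet at 2, so that is the treewidth.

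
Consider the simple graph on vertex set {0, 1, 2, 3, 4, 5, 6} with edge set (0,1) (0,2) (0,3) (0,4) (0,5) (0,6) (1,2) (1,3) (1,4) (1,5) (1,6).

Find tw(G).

A width-2 tree decomposition is:
Bags: B1 = {0, 1, 4}  B2 = {0, 1, 5}  B3 = {0, 1, 3}  B4 = {0, 1, 6}  B5 = {0, 1, 2}
Tree: B1–B2, B2–B3, B3–B4, B4–B5
The largest bag has 3 vertices, giving width 2; this decomposition certifies tw(G) ≤ 2. For the lower bound, the 3 vertices {0, 1, 2} are pairwise adjacent, and any tree decomposition puts a clique entirely inside one bag — forcing width ≥ 2. Hence tw(G) = 2 exactly.

2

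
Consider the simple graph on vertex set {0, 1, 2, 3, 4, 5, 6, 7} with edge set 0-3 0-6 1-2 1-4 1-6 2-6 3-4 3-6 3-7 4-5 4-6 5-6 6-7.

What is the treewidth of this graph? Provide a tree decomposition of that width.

Treewidth 2.
One optimal decomposition is:
Bags: B1 = {3, 4, 6}  B2 = {0, 3, 6}  B3 = {1, 4, 6}  B4 = {3, 6, 7}  B5 = {4, 5, 6}  B6 = {1, 2, 6}
Tree: B1–B2, B1–B3, B2–B4, B3–B5, B3–B6

The largest bag has 3 vertices, giving width 2; this decomposition certifies tw(G) ≤ 2. For the lower bound, the 3 vertices {1, 2, 6} are pairwise adjacent, and any tree decomposition puts a clique entirely inside one bag — forcing width ≥ 2. Therefore the treewidth is 2.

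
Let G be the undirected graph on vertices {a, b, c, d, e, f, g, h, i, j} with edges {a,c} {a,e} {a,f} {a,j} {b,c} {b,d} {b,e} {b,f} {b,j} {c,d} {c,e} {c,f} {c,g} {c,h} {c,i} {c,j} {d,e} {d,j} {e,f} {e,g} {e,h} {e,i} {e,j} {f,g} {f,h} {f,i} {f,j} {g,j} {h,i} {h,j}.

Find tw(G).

A width-4 tree decomposition is:
Bags: B1 = {c, e, f, g, j}  B2 = {c, e, f, h, j}  B3 = {b, c, e, f, j}  B4 = {b, c, d, e, j}  B5 = {c, e, f, h, i}  B6 = {a, c, e, f, j}
Tree: B1–B2, B2–B3, B3–B4, B2–B5, B1–B6
Each bag holds 5 vertices, so the decomposition has width 4, which upper-bounds the treewidth. Conversely, {b, c, d, e, j} is a clique of size 5, and the vertices of any clique must share a bag in every tree decomposition; so some bag has ≥ 5 vertices and tw(G) ≥ 4. The upper and lower bounds meet at 4, so that is the treewidth.

4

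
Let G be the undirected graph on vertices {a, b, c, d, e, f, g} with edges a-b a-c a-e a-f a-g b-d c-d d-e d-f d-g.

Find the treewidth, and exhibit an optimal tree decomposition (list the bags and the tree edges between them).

Each bag holds 3 vertices, so the decomposition has width 2, which upper-bounds the treewidth. For the lower bound, G contains the cycle d–b–a–e–d, so G is not a forest; only forests have treewidth ≤ 1, hence tw(G) ≥ 2. Hence tw(G) = 2 exactly.

Treewidth 2.
One such decomposition:
Bags: B1 = {a, b, d}  B2 = {a, d, e}  B3 = {a, d, f}  B4 = {a, d, g}  B5 = {a, c, d}
Tree: B1–B2, B2–B3, B3–B4, B4–B5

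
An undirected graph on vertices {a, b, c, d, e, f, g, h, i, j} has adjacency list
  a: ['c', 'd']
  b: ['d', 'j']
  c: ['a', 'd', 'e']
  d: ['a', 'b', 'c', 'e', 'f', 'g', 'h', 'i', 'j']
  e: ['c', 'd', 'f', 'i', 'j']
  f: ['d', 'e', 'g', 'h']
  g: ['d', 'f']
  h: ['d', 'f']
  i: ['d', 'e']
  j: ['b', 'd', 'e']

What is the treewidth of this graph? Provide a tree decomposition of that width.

Treewidth 2.
One such decomposition:
Bags: B1 = {d, e, i}  B2 = {c, d, e}  B3 = {a, c, d}  B4 = {d, e, f}  B5 = {d, e, j}  B6 = {d, f, h}  B7 = {d, f, g}  B8 = {b, d, j}
Tree: B1–B2, B2–B3, B1–B4, B4–B5, B4–B6, B6–B7, B5–B8

The largest bag has 3 vertices, giving width 2; this decomposition certifies tw(G) ≤ 2. Conversely, {d, f, g} is a clique of size 3, and the vertices of any clique must share a bag in every tree decomposition; so some bag has ≥ 3 vertices and tw(G) ≥ 2. Combining the bounds, tw(G) = 2.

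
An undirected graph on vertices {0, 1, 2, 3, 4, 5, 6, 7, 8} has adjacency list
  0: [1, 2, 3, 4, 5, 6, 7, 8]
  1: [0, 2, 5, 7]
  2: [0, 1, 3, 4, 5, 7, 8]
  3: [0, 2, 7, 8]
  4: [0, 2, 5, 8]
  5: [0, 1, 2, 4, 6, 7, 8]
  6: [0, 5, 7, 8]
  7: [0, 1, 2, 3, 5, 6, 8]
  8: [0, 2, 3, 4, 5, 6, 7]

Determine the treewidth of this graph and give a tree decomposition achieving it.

Each bag holds 5 vertices, so the decomposition has width 4, which upper-bounds the treewidth. On the other hand G contains the 5-clique {0, 2, 3, 7, 8}. A clique must lie in a single bag of any decomposition, so no decomposition can have width below 4. Combining the bounds, tw(G) = 4.

Treewidth 4.
One optimal decomposition is:
Bags: B1 = {0, 2, 5, 7, 8}  B2 = {0, 1, 2, 5, 7}  B3 = {0, 5, 6, 7, 8}  B4 = {0, 2, 3, 7, 8}  B5 = {0, 2, 4, 5, 8}
Tree: B1–B2, B1–B3, B1–B4, B1–B5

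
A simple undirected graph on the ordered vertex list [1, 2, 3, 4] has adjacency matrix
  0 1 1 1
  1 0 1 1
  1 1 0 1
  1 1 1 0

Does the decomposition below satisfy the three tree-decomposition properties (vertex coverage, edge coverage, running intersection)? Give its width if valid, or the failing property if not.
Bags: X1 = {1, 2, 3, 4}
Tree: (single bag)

Yes; width 3.

Checking the three conditions: (i) the bags cover all of {1, 2, 3, 4}; (ii) for each edge, some bag contains both endpoints; (iii) the bags containing any fixed vertex form a subtree. All hold, so the decomposition is valid with width 4 − 1 = 3.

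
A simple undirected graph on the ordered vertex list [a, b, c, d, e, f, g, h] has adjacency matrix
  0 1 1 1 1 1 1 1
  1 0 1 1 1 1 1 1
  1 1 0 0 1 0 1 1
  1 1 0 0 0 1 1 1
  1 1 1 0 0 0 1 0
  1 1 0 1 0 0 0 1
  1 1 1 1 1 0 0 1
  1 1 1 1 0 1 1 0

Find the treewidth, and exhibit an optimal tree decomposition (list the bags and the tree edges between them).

Treewidth 4.
One such decomposition:
Bags: B1 = {a, b, c, g, h}  B2 = {a, b, d, g, h}  B3 = {a, b, d, f, h}  B4 = {a, b, c, e, g}
Tree: B1–B2, B2–B3, B1–B4

Every bag has size at most 5, so the width is 5 − 1 = 4 and tw(G) ≤ 4. On the other hand G contains the 5-clique {a, b, c, e, g}. A clique must lie in a single bag of any decomposition, so no decomposition can have width below 4. Combining the bounds, tw(G) = 4.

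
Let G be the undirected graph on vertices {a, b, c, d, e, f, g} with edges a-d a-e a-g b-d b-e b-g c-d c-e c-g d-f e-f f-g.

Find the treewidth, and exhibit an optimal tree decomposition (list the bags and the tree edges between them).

The largest bag has 4 vertices, giving width 3; this decomposition certifies tw(G) ≤ 3. For the lower bound: the 4 vertex sets {e,f}, {a,d}, {g}, {c} are disjoint, each induces a connected subgraph, and every pair is joined by at least one edge of G. Contracting each set to a single vertex therefore yields K_{4} as a minor, and since treewidth is minor-monotone, tw(G) ≥ tw(K_{4}) = 3. The upper and lower bounds meet at 3, so that is the treewidth.

Treewidth 3.
One such decomposition:
Bags: B1 = {d, e, f, g}  B2 = {a, d, e, g}  B3 = {c, d, e, g}  B4 = {b, d, e, g}
Tree: B1–B2, B2–B3, B3–B4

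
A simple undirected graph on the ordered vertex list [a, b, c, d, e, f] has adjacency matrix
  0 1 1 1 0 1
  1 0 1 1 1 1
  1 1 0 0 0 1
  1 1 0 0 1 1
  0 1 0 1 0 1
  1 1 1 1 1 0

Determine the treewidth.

A width-3 tree decomposition is:
Bags: B1 = {a, b, d, f}  B2 = {b, d, e, f}  B3 = {a, b, c, f}
Tree: B1–B2, B1–B3
Each bag holds 4 vertices, so the decomposition has width 3, which upper-bounds the treewidth. For the lower bound, the 4 vertices {b, d, e, f} are pairwise adjacent, and any tree decomposition puts a clique entirely inside one bag — forcing width ≥ 3. The upper and lower bounds meet at 3, so that is the treewidth.

3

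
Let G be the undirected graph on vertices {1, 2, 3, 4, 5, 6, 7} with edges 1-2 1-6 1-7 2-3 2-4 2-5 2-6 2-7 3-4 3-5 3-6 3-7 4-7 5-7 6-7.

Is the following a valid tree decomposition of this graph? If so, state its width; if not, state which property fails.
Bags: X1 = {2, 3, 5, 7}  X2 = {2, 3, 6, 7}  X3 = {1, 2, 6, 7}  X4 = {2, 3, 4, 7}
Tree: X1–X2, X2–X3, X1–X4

Checking the three conditions: (i) the bags cover all of {1, 2, 3, 4, 5, 6, 7}; (ii) for each edge, some bag contains both endpoints; (iii) the bags containing any fixed vertex form a subtree. All hold, so the decomposition is valid with width 4 − 1 = 3.

Yes; width 3.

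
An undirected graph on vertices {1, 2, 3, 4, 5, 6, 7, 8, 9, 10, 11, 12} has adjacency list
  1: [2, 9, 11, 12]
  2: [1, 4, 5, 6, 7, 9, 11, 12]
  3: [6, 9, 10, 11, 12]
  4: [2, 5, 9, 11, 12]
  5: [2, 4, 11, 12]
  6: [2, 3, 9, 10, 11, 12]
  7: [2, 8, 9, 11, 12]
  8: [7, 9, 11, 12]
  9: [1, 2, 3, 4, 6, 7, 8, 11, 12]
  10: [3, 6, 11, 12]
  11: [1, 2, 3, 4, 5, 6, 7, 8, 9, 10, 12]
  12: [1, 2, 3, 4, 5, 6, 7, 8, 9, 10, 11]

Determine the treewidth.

4

A width-4 tree decomposition is:
Bags: B1 = {2, 6, 9, 11, 12}  B2 = {2, 4, 9, 11, 12}  B3 = {2, 4, 5, 11, 12}  B4 = {1, 2, 9, 11, 12}  B5 = {2, 7, 9, 11, 12}  B6 = {7, 8, 9, 11, 12}  B7 = {3, 6, 9, 11, 12}  B8 = {3, 6, 10, 11, 12}
Tree: B1–B2, B2–B3, B1–B4, B2–B5, B5–B6, B1–B7, B7–B8
Every bag has size at most 5, so the width is 5 − 1 = 4 and tw(G) ≤ 4. For the lower bound, the 5 vertices {7, 8, 9, 11, 12} are pairwise adjacent, and any tree decomposition puts a clique entirely inside one bag — forcing width ≥ 4. Therefore the treewidth is 4.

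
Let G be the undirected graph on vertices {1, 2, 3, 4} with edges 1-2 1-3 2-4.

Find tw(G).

1

A width-1 tree decomposition is:
Bags: B1 = {1, 3}  B2 = {1, 2}  B3 = {2, 4}
Tree: B1–B2, B2–B3
The largest bag has 2 vertices, giving width 1; this decomposition certifies tw(G) ≤ 1. Any graph with an edge has treewidth ≥ 1, and G has the edge 3–1. Combining the bounds, tw(G) = 1.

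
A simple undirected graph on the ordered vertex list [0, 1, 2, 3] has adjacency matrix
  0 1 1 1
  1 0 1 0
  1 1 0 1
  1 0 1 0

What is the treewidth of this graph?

A width-2 tree decomposition is:
Bags: B1 = {0, 2, 3}  B2 = {0, 1, 2}
Tree: B1–B2
The largest bag has 3 vertices, giving width 2; this decomposition certifies tw(G) ≤ 2. For the lower bound, the 3 vertices {0, 1, 2} are pairwise adjacent, and any tree decomposition puts a clique entirely inside one bag — forcing width ≥ 2. Therefore the treewidth is 2.

2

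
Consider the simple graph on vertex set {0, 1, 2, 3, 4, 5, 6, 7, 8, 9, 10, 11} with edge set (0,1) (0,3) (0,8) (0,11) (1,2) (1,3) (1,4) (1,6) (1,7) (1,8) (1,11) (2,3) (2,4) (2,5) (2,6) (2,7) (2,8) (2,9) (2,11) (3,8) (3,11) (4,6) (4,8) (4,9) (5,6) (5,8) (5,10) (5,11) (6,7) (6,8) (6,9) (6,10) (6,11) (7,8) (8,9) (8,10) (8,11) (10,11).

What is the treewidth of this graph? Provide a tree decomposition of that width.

The largest bag has 5 vertices, giving width 4; this decomposition certifies tw(G) ≤ 4. On the other hand G contains the 5-clique {0, 1, 3, 8, 11}. A clique must lie in a single bag of any decomposition, so no decomposition can have width below 4. Combining the bounds, tw(G) = 4.

Treewidth 4.
One optimal decomposition is:
Bags: B1 = {1, 2, 3, 8, 11}  B2 = {1, 2, 6, 8, 11}  B3 = {1, 2, 4, 6, 8}  B4 = {2, 5, 6, 8, 11}  B5 = {5, 6, 8, 10, 11}  B6 = {1, 2, 6, 7, 8}  B7 = {0, 1, 3, 8, 11}  B8 = {2, 4, 6, 8, 9}
Tree: B1–B2, B2–B3, B2–B4, B4–B5, B3–B6, B1–B7, B3–B8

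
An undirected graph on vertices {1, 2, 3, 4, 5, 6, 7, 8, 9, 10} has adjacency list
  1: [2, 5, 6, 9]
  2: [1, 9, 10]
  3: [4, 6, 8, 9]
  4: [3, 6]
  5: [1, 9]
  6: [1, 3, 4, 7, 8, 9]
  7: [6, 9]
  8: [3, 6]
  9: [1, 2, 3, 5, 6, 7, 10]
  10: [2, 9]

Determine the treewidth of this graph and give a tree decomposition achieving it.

Every bag has size at most 3, so the width is 3 − 1 = 2 and tw(G) ≤ 2. On the other hand G contains the 3-clique {3, 6, 8}. A clique must lie in a single bag of any decomposition, so no decomposition can have width below 2. The upper and lower bounds meet at 2, so that is the treewidth.

Treewidth 2.
One such decomposition:
Bags: B1 = {1, 6, 9}  B2 = {1, 5, 9}  B3 = {1, 2, 9}  B4 = {3, 6, 9}  B5 = {2, 9, 10}  B6 = {3, 6, 8}  B7 = {6, 7, 9}  B8 = {3, 4, 6}
Tree: B1–B2, B2–B3, B1–B4, B3–B5, B4–B6, B4–B7, B6–B8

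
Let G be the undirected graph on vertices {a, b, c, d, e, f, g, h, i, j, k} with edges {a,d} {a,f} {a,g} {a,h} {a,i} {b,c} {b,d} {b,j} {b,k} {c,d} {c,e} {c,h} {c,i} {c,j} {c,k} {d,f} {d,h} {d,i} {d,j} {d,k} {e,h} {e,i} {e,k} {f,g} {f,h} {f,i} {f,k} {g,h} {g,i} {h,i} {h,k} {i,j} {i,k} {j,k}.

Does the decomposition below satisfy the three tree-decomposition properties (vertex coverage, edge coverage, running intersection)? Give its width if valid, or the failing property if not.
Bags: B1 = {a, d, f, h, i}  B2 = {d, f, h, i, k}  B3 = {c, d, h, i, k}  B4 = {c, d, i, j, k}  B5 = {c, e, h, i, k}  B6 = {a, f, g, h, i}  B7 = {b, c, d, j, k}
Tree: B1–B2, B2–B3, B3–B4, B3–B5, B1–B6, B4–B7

Checking the three conditions: (i) the bags cover all of {a, b, c, d, e, f, g, h, i, j, k}; (ii) for each edge, some bag contains both endpoints; (iii) the bags containing any fixed vertex form a subtree. All hold, so the decomposition is valid with width 5 − 1 = 4.

Yes; width 4.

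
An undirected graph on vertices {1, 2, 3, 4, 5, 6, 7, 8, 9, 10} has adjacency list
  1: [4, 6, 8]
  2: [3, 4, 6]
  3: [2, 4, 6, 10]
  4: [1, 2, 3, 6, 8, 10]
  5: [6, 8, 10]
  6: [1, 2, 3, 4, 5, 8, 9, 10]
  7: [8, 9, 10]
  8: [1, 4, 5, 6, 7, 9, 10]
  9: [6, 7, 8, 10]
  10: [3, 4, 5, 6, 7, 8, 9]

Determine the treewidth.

3

A width-3 tree decomposition is:
Bags: B1 = {4, 6, 8, 10}  B2 = {5, 6, 8, 10}  B3 = {3, 4, 6, 10}  B4 = {2, 3, 4, 6}  B5 = {6, 8, 9, 10}  B6 = {7, 8, 9, 10}  B7 = {1, 4, 6, 8}
Tree: B1–B2, B1–B3, B3–B4, B1–B5, B5–B6, B1–B7
Every bag has size at most 4, so the width is 4 − 1 = 3 and tw(G) ≤ 3. For the lower bound, the 4 vertices {6, 8, 9, 10} are pairwise adjacent, and any tree decomposition puts a clique entirely inside one bag — forcing width ≥ 3. Hence tw(G) = 3 exactly.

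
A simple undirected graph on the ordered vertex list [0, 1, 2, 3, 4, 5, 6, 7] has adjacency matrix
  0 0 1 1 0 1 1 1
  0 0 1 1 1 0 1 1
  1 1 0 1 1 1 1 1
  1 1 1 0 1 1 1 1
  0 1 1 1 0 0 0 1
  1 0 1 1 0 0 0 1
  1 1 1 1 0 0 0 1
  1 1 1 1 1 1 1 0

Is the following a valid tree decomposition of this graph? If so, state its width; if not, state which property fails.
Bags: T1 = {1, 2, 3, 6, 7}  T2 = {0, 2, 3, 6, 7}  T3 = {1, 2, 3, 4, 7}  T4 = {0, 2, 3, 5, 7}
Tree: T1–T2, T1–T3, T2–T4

Yes; width 4.

Vertex coverage: the bags together contain {0, 1, 2, 3, 4, 5, 6, 7}, the full vertex set. Edge coverage: each edge of G has both endpoints in at least one bag. Running intersection: for every vertex, the bags containing it form a connected subtree. All three properties hold, so this is a valid tree decomposition of width max|bag| − 1 = 4, and hence tw(G) ≤ 4.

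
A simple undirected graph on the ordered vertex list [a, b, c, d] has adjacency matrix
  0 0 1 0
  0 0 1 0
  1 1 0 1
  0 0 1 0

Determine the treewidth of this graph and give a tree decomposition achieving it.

The largest bag has 2 vertices, giving width 1; this decomposition certifies tw(G) ≤ 1. Since G has at least one edge (e.g. c–d), it is not an edgeless graph, so tw(G) ≥ 1. Combining the bounds, tw(G) = 1.

Treewidth 1.
Bags: B1 = {c, d}  B2 = {b, c}  B3 = {a, c}
Tree: B1–B2, B2–B3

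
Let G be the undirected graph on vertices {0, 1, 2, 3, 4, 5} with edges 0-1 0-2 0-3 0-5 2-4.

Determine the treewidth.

A width-1 tree decomposition is:
Bags: B1 = {0, 2}  B2 = {0, 3}  B3 = {0, 5}  B4 = {2, 4}  B5 = {0, 1}
Tree: B1–B2, B1–B3, B1–B4, B3–B5
Each bag holds 2 vertices, so the decomposition has width 1, which upper-bounds the treewidth. Since G has at least one edge (e.g. 2–0), it is not an edgeless graph, so tw(G) ≥ 1. Hence tw(G) = 1 exactly.

1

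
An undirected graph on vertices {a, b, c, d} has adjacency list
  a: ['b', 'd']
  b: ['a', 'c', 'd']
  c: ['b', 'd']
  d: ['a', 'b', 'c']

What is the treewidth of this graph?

A width-2 tree decomposition is:
Bags: B1 = {a, b, d}  B2 = {b, c, d}
Tree: B1–B2
The largest bag has 3 vertices, giving width 2; this decomposition certifies tw(G) ≤ 2. On the other hand G contains the 3-clique {b, c, d}. A clique must lie in a single bag of any decomposition, so no decomposition can have width below 2. The upper and lower bounds meet at 2, so that is the treewidth.

2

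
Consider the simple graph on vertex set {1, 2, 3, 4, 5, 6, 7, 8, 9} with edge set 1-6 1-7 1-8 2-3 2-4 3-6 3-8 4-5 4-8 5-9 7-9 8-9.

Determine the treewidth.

A width-3 tree decomposition is:
Bags: B1 = {2, 4, 5, 9}  B2 = {2, 4, 8, 9}  B3 = {2, 3, 8, 9}  B4 = {3, 7, 8, 9}  B5 = {1, 3, 7, 8}  B6 = {1, 3, 6, 7}
Tree: B1–B2, B2–B3, B3–B4, B4–B5, B5–B6
Every bag has size at most 4, so the width is 4 − 1 = 3 and tw(G) ≤ 3. For the lower bound: the 4 vertex sets {2,4,5}, {9}, {8}, {1,3,6,7} are disjoint, each induces a connected subgraph, and every pair is joined by at least one edge of G. Contracting each set to a single vertex therefore yields K_{4} as a minor, and since treewidth is minor-monotone, tw(G) ≥ tw(K_{4}) = 3. Hence tw(G) = 3 exactly.

3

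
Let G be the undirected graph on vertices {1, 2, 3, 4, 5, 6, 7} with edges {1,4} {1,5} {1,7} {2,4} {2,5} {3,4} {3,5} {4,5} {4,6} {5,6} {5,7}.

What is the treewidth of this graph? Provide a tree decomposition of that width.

Treewidth 2.
Bags: B1 = {2, 4, 5}  B2 = {1, 4, 5}  B3 = {3, 4, 5}  B4 = {4, 5, 6}  B5 = {1, 5, 7}
Tree: B1–B2, B1–B3, B1–B4, B2–B5

Every bag has size at most 3, so the width is 3 − 1 = 2 and tw(G) ≤ 2. On the other hand G contains the 3-clique {1, 4, 5}. A clique must lie in a single bag of any decomposition, so no decomposition can have width below 2. The upper and lower bounds meet at 2, so that is the treewidth.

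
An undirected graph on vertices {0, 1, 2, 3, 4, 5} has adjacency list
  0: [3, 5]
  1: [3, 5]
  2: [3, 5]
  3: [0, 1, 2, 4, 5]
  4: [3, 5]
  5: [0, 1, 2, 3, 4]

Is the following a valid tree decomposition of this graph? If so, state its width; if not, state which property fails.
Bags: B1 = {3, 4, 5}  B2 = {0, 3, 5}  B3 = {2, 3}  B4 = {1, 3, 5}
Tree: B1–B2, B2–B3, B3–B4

No — edge (5,2) lies in no bag.

A tree decomposition must satisfy three properties: every vertex lies in some bag; for every edge, both endpoints lie together in some bag; and for every vertex, the bags containing it form a connected subtree. Here edge (5,2) lies in no bag, so the decomposition is invalid.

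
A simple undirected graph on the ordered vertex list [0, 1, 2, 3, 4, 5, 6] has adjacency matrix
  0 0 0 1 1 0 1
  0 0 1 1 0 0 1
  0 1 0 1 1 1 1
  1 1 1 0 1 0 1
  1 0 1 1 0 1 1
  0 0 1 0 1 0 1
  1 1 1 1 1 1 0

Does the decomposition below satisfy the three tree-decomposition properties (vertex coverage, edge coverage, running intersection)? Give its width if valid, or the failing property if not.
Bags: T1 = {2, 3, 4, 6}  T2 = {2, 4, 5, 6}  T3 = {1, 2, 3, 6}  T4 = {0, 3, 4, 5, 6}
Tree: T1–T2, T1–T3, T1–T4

A tree decomposition must satisfy three properties: every vertex lies in some bag; for every edge, both endpoints lie together in some bag; and for every vertex, the bags containing it form a connected subtree. Here bags containing vertex 5 are not connected in the tree, so the decomposition is invalid.

No — bags containing vertex 5 are not connected in the tree.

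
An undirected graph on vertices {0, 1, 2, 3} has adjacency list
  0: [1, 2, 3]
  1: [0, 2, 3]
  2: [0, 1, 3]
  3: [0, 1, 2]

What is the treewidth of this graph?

3

A width-3 tree decomposition is:
Bags: B1 = {0, 1, 2, 3}
Tree: (single bag)
A single bag containing all 4 vertices is trivially a valid decomposition of width 3. Conversely, {0, 1, 2, 3} is a clique of size 4, and the vertices of any clique must share a bag in every tree decomposition; so some bag has ≥ 4 vertices and tw(G) ≥ 3. The upper and lower bounds meet at 3, so that is the treewidth.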